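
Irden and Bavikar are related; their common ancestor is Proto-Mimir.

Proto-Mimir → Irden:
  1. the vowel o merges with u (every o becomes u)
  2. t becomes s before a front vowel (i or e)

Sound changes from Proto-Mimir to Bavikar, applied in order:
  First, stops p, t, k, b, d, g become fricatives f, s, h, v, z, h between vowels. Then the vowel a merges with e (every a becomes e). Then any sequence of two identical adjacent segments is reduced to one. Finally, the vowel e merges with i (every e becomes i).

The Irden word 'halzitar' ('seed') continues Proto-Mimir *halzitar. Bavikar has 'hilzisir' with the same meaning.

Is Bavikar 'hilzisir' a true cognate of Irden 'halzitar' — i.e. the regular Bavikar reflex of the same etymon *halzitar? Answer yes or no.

Derive the expected Bavikar reflex of *halzitar:
Bavikar: start from *halzitar.
  rule 1 (intervocalic lenition): halzitar → halzisar
  rule 2 (vowel merger): halzisar → helziser
  rule 3: no change — helziser
  rule 4 (vowel merger): helziser → hilzisir
  ⇒ Bavikar hilzisir
Bavikar 'hilzisir' matches the regular reflex exactly, so the pair is cognate.

yes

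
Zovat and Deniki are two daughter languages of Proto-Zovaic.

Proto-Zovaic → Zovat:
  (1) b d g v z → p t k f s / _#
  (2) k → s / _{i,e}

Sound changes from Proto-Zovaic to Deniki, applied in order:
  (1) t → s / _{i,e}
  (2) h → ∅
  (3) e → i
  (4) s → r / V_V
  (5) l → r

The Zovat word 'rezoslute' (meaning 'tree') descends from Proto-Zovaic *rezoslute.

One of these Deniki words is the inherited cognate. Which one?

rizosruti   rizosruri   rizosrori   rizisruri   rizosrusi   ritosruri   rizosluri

Deniki: *rezoslute > rezosluse > rizoslusi > rizosluri > rizosruri  (by palatalisation, vowel merger, rhotacism, unconditioned shift)
Only 'rizosruri' matches the regular Deniki development of *rezoslute.

rizosruri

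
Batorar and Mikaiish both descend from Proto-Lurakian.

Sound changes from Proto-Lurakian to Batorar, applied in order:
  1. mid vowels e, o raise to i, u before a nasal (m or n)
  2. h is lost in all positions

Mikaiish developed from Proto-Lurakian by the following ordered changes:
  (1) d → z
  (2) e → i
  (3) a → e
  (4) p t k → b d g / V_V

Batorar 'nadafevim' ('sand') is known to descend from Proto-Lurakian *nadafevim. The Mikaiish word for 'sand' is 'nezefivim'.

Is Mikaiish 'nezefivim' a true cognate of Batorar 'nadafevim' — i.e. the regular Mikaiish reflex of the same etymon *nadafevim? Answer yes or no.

Derive the expected Mikaiish reflex of *nadafevim:
Mikaiish: start from *nadafevim.
  rule 1 (unconditioned shift): nadafevim → nazafevim
  rule 2 (vowel merger): nazafevim → nazafivim
  rule 3 (vowel merger): nazafivim → nezefivim
  rule 4: no change — nezefivim
  ⇒ Mikaiish nezefivim
Mikaiish 'nezefivim' matches the regular reflex exactly, so the pair is cognate.

yes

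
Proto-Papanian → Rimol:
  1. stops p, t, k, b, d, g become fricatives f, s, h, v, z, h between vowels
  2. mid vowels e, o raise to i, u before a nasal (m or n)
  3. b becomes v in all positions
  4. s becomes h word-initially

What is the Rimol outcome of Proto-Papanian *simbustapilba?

himvustafilva

Rimol: *simbustapilba > simbustafilba > simvustafilva > himvustafilva  (by intervocalic lenition, unconditioned shift, debuccalisation)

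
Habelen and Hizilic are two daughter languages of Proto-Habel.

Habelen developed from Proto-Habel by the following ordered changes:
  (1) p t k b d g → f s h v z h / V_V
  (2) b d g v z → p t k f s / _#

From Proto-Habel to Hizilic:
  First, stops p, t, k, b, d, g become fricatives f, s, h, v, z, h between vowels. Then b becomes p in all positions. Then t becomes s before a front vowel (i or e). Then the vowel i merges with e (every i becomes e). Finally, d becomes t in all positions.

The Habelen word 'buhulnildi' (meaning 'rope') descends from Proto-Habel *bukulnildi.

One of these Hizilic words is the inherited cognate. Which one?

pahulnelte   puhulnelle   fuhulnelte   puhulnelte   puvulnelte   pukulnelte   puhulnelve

Hizilic: *bukulnildi > buhulnildi > puhulnildi > puhulnelde > puhulnelte  (by intervocalic lenition, unconditioned shift, vowel merger, unconditioned shift)
Among the options, 'puhulnelte' alone shows every Hizilic change applied in order.

puhulnelte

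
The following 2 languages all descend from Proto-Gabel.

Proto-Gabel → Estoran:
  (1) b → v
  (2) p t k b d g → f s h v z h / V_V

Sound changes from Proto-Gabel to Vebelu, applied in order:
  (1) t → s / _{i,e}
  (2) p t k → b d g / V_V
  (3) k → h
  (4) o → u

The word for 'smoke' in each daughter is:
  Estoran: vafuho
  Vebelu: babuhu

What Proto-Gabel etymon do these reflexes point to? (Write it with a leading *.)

*bapuho

Position 3: Estoran has f, Vebelu has b. Taking the neighbouring segments as reconstructed: Estoran f could go back to *p or *f; Vebelu b could go back to *p or *b — the one source consistent with every daughter is *p.
Position 6: Estoran has o, Vebelu has u. Estoran preserves o here (none of its changes turn any other segment into o), so the proto-segment is *o.
Verify the candidate proto-form against each daughter:
Estoran: *bapuho > vapuho > vafuho  (by unconditioned shift, intervocalic lenition)
Vebelu: start from *bapuho.
  rule 1: no change — bapuho
  rule 2 (intervocalic voicing): bapuho → babuho
  rule 3: no change — babuho
  rule 4 (vowel merger): babuho → babuhu
  ⇒ Vebelu babuhu
No other proto-form is consistent with every reflex, so the reconstruction is *bapuho.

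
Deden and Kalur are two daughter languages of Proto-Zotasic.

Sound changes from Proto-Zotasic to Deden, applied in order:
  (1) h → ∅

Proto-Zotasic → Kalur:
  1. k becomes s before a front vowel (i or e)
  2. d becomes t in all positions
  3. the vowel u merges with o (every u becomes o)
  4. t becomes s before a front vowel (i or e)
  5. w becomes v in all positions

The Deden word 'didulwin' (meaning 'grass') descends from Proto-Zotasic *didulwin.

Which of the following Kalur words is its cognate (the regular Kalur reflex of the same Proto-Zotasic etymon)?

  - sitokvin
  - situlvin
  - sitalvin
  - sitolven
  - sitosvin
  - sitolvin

Kalur: *didulwin
  didulwin (rule 1 does not apply)
  didulwin → titulwin   [unconditioned shift]
  titulwin → titolwin   [vowel merger]
  titolwin → sitolwin   [palatalisation]
  sitolwin → sitolvin   [unconditioned shift]
  giving Kalur sitolvin.
The other candidates each miss or misapply at least one Kalur change.

sitolvin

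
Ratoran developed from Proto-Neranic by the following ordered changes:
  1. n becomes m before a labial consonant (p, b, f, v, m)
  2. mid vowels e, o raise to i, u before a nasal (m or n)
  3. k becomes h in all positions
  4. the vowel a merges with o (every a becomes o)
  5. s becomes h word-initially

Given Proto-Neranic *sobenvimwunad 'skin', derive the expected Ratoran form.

hobimvimwunod

Ratoran: *sobenvimwunad > sobemvimwunad > sobimvimwunad > sobimvimwunod > hobimvimwunod  (by nasal place assimilation, pre-nasal raising, vowel merger, debuccalisation)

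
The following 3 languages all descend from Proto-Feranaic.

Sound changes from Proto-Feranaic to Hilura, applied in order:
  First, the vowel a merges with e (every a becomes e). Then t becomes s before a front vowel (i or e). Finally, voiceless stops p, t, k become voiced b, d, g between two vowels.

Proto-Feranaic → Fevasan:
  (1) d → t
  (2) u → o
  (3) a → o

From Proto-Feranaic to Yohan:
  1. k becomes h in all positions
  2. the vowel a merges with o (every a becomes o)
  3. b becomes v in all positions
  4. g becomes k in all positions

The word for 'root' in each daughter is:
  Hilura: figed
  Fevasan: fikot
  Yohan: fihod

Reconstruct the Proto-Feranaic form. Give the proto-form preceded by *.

Position 3: Hilura has g, Fevasan has k, Yohan has h. Fevasan preserves k here (none of its changes turn any other segment into k), so the proto-segment is *k.
Position 5: Hilura has d, Fevasan has t, Yohan has d. Yohan preserves d here (none of its changes turn any other segment into d), so the proto-segment is *d.
This points to *fikad. Verify forward in each daughter:
Hilura: *fikad > fiked > figed  (by vowel merger, intervocalic voicing)
Fevasan: *fikad
  fikad → fikat   [unconditioned shift]
  fikat (rule 2 does not apply)
  fikat → fikot   [vowel merger]
  giving Fevasan fikot.
Yohan: *fikad
  fikad → fihad   [unconditioned shift]
  fihad → fihod   [vowel merger]
  fihod (rule 3 does not apply)
  fihod (rule 4 does not apply)
  giving Yohan fihod.
Only *fikad yields all of Hilura figed, Fevasan fikot, Yohan fihod.

*fikad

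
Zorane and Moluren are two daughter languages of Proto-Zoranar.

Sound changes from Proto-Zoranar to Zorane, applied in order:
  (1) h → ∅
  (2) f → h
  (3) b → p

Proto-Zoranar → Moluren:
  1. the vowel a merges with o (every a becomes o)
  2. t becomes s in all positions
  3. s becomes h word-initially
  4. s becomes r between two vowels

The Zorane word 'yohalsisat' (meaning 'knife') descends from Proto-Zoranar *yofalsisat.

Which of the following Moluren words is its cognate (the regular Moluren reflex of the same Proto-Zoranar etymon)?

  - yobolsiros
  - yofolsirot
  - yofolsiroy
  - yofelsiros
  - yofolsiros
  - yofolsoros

Moluren: *yofalsisat
  yofalsisat → yofolsisot   [vowel merger]
  yofolsisot → yofolsisos   [unconditioned shift]
  yofolsisos (rule 3 does not apply)
  yofolsisos → yofolsiros   [rhotacism]
  giving Moluren yofolsiros.
The other candidates each miss or misapply at least one Moluren change.

yofolsiros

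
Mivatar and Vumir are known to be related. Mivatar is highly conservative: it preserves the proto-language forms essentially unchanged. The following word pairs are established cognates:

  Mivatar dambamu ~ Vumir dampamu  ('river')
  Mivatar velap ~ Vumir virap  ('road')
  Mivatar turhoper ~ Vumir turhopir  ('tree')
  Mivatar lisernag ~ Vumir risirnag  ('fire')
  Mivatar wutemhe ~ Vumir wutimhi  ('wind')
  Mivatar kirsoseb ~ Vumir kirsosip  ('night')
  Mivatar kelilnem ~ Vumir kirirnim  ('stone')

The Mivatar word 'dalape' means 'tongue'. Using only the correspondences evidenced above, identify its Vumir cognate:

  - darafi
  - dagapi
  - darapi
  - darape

darapi

velap ~ virap — Mivatar l corresponds to Vumir r between vowels (before a back vowel).
wutemhe ~ wutimhi — Mivatar e corresponds to Vumir i word-finally.
Applying these to Mivatar 'dalape':
  dalape → darape   (l→r between vowels (before a back vowel))
  darape → darapi   (e→i word-finally)
So the Vumir cognate is 'darapi'.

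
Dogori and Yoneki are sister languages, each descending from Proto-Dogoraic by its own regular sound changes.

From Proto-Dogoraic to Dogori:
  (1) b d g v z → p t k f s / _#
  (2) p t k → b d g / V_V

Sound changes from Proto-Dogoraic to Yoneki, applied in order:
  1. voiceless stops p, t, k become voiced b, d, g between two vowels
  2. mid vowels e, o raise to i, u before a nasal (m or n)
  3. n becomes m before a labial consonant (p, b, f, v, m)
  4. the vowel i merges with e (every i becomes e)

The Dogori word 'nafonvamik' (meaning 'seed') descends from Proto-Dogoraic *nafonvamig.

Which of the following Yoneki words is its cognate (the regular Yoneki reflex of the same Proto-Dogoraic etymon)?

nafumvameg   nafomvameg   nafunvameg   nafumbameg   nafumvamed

Yoneki: *nafonvamig
  nafonvamig (rule 1 does not apply)
  nafonvamig → nafunvamig   [pre-nasal raising]
  nafunvamig → nafumvamig   [nasal place assimilation]
  nafumvamig → nafumvameg   [vowel merger]
  giving Yoneki nafumvameg.

nafumvameg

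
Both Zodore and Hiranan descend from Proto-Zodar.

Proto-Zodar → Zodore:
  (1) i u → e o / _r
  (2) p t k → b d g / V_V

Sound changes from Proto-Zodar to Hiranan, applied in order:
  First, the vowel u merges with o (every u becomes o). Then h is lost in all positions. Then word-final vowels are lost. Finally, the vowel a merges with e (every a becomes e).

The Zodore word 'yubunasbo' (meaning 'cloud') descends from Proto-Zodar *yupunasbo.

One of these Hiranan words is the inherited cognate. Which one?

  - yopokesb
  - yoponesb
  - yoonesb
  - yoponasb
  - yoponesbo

yoponesb

Hiranan: *yupunasbo > yoponasbo > yoponasb > yoponesb  (by vowel merger, apocope, vowel merger)
Among the options, 'yoponesb' alone shows every Hiranan change applied in order.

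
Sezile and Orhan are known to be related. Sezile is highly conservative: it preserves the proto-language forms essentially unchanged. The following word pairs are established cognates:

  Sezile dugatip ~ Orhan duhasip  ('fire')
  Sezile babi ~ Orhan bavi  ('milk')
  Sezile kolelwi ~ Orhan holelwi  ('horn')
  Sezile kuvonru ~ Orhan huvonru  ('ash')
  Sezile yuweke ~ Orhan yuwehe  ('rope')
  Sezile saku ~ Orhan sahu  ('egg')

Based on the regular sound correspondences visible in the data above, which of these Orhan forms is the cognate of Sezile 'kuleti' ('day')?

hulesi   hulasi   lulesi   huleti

kuvonru ~ huvonru — Sezile k corresponds to Orhan h word-initially before a back vowel.
dugatip ~ duhasip — Sezile t corresponds to Orhan s between vowels (before a front vowel).
Applying these to Sezile 'kuleti':
  kuleti → huleti   (k→h word-initially before a back vowel)
  huleti → hulesi   (t→s between vowels (before a front vowel))
So the Orhan cognate is 'hulesi'.

hulesi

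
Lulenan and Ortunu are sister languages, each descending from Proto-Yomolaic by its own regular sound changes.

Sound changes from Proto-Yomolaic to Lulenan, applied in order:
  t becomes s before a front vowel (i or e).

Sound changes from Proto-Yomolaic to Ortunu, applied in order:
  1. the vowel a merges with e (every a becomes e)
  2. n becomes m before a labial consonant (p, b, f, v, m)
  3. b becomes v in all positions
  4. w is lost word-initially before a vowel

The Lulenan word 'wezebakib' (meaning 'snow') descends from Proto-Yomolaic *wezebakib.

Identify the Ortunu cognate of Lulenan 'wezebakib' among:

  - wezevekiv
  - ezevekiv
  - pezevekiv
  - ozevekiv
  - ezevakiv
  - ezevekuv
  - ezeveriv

Ortunu: *wezebakib
  wezebakib → wezebekib   [vowel merger]
  wezebekib (rule 2 does not apply)
  wezebekib → wezevekiv   [unconditioned shift]
  wezevekiv → ezevekiv   [glide loss]
  giving Ortunu ezevekiv.

ezevekiv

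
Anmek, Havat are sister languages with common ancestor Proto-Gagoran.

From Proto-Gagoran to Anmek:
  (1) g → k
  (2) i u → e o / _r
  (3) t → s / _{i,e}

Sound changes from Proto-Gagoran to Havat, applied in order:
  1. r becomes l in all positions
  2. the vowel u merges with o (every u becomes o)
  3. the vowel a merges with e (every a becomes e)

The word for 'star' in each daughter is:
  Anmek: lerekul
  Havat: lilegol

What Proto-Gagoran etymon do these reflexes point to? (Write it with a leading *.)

Position 5: Anmek has k, Havat has g. Havat preserves g here (none of its changes turn any other segment into g), so the proto-segment is *g.
Position 3: Anmek has r, Havat has l. Anmek preserves r here (none of its changes turn any other segment into r), so the proto-segment is *r.
Position 6: Anmek has u, Havat has o. Anmek preserves u here (none of its changes turn any other segment into u), so the proto-segment is *u.
This points to *liregul. Verify forward in each daughter:
Anmek: *liregul
  liregul → lirekul   [unconditioned shift]
  lirekul → lerekul   [pre-rhotic lowering]
  lerekul (rule 3 does not apply)
  giving Anmek lerekul.
Havat: start from *liregul.
  rule 1 (unconditioned shift): liregul → lilegul
  rule 2 (vowel merger): lilegul → lilegol
  rule 3: no change — lilegol
  ⇒ Havat lilegol
Only *liregul yields all of Anmek lerekul, Havat lilegol.

*liregul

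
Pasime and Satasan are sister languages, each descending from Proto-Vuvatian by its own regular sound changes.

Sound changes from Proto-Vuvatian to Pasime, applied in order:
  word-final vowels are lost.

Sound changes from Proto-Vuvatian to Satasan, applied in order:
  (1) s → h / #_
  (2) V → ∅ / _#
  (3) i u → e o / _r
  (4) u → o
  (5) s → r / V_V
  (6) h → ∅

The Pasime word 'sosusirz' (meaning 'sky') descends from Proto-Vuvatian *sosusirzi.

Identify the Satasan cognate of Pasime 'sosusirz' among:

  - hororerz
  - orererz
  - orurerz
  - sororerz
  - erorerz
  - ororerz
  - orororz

Satasan: start from *sosusirzi.
  rule 1 (debuccalisation): sosusirzi → hosusirzi
  rule 2 (apocope): hosusirzi → hosusirz
  rule 3 (pre-rhotic lowering): hosusirz → hosuserz
  rule 4 (vowel merger): hosuserz → hososerz
  rule 5 (rhotacism): hososerz → hororerz
  rule 6 (h-loss): hororerz → ororerz
  ⇒ Satasan ororerz
The other candidates each miss or misapply at least one Satasan change.

ororerz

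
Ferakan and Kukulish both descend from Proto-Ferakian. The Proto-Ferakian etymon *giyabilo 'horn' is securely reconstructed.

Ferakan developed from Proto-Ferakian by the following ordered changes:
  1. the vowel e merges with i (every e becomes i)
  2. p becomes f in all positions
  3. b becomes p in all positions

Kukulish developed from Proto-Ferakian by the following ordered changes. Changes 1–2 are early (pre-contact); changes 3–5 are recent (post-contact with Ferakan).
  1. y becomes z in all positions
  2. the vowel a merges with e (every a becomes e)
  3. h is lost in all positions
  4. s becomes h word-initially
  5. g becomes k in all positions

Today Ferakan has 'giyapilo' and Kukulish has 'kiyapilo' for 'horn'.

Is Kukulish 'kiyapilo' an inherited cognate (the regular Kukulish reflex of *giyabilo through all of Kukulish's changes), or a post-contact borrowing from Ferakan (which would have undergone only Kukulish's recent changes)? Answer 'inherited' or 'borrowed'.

borrowed

If inherited, *giyabilo would pass through all of Kukulish's changes:
Kukulish: *giyabilo
  giyabilo → gizabilo   [unconditioned shift]
  gizabilo → gizebilo   [vowel merger]
  gizebilo (rule 3 does not apply)
  gizebilo (rule 4 does not apply)
  gizebilo → kizebilo   [unconditioned shift]
  giving Kukulish kizebilo.
If borrowed from Ferakan 'giyapilo' after the early changes, it would undergo only the recent ones:
  rule 3 (h-loss): no change (giyapilo)
  rule 4 (debuccalisation): no change (giyapilo)
  rule 5 (unconditioned shift): giyapilo → kiyapilo
  ⇒ as a loan: kiyapilo
Kukulish 'kiyapilo' matches the loan outcome 'kiyapilo', not the inherited 'kizebilo' — it skipped the early Kukulish changes, so it was borrowed from Ferakan.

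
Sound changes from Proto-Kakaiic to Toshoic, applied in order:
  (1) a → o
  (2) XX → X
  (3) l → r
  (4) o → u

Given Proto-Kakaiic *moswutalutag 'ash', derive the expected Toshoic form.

muswuturutug

Toshoic: *moswutalutag
  moswutalutag → moswutolutog   [vowel merger]
  moswutolutog (rule 2 does not apply)
  moswutolutog → moswutorutog   [unconditioned shift]
  moswutorutog → muswuturutug   [vowel merger]
  giving Toshoic muswuturutug.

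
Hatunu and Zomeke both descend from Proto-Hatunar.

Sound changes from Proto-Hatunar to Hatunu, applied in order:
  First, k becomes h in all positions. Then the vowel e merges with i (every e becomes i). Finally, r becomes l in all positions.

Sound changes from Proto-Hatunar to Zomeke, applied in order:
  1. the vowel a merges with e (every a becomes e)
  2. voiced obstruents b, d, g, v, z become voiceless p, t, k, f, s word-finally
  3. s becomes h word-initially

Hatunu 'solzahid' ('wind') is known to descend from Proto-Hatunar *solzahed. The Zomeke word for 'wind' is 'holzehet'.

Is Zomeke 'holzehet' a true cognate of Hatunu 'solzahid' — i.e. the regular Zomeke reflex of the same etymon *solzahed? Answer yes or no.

yes

Derive the expected Zomeke reflex of *solzahed:
Zomeke: *solzahed
  solzahed → solzehed   [vowel merger]
  solzehed → solzehet   [final devoicing]
  solzehet → holzehet   [debuccalisation]
  giving Zomeke holzehet.
Zomeke 'holzehet' matches the regular reflex exactly, so the pair is cognate.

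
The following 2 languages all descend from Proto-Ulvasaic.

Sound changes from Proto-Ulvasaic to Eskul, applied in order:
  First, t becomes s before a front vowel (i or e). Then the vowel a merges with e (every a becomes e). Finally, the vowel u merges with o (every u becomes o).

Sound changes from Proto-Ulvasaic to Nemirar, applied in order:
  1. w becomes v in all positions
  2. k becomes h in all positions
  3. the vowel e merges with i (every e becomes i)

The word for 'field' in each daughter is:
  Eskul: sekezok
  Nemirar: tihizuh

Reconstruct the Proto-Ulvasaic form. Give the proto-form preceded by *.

Position 6: Eskul has o, Nemirar has u. Nemirar preserves u here (none of its changes turn any other segment into u), so the proto-segment is *u.
Position 4: Eskul has e, Nemirar has i. Taking the neighbouring segments as reconstructed: Eskul e could go back to *a or *e; Nemirar i could go back to *e or *i — the one source consistent with every daughter is *e.
Continuing position by position gives *tekezuk; check it forward:
Eskul: *tekezuk > sekezuk > sekezok  (by palatalisation, vowel merger)
Nemirar: *tekezuk
  tekezuk (rule 1 does not apply)
  tekezuk → tehezuh   [unconditioned shift]
  tehezuh → tihizuh   [vowel merger]
  giving Nemirar tihizuh.
No other proto-form is consistent with every reflex, so the reconstruction is *tekezuk.

*tekezuk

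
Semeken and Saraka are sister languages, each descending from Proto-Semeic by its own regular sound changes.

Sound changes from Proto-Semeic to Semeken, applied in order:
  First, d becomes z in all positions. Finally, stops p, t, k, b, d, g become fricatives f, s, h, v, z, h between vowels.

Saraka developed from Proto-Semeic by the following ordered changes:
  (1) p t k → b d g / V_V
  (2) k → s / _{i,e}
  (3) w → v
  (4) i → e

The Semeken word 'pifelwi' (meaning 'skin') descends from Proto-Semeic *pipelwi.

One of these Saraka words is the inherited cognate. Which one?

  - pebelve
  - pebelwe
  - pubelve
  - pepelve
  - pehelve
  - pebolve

Saraka: start from *pipelwi.
  rule 1 (intervocalic voicing): pipelwi → pibelwi
  rule 2: no change — pibelwi
  rule 3 (unconditioned shift): pibelwi → pibelvi
  rule 4 (vowel merger): pibelvi → pebelve
  ⇒ Saraka pebelve
Only 'pebelve' matches the regular Saraka development of *pipelwi.

pebelve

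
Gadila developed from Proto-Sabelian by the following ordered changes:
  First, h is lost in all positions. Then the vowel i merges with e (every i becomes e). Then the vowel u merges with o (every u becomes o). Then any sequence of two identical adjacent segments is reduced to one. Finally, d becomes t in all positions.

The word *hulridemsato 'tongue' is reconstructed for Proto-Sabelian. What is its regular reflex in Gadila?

olretemsato

Gadila: *hulridemsato > ulridemsato > ulredemsato > olredemsato > olretemsato  (by h-loss, vowel merger, vowel merger, unconditioned shift)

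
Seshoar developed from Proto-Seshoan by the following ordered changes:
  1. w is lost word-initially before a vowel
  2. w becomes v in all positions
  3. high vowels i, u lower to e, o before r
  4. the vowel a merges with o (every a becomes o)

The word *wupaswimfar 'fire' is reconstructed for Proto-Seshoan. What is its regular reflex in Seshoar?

uposvimfor

Seshoar: *wupaswimfar
  wupaswimfar → upaswimfar   [glide loss]
  upaswimfar → upasvimfar   [unconditioned shift]
  upasvimfar (rule 3 does not apply)
  upasvimfar → uposvimfor   [vowel merger]
  giving Seshoar uposvimfor.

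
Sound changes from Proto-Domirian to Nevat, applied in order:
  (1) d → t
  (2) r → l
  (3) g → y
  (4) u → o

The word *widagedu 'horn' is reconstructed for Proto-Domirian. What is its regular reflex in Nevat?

witayeto

Nevat: *widagedu > witagetu > witayetu > witayeto  (by unconditioned shift, unconditioned shift, vowel merger)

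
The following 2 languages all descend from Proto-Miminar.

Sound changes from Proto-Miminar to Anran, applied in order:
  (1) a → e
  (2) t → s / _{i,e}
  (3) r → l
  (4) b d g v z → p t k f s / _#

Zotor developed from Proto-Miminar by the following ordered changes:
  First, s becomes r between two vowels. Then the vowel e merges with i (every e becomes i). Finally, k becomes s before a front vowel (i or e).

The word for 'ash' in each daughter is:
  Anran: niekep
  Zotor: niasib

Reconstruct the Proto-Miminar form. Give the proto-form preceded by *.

*niakeb

Position 3: Anran has e, Zotor has a. Zotor preserves a here (none of its changes turn any other segment into a), so the proto-segment is *a.
Position 5: Anran has e, Zotor has i. Taking the neighbouring segments as reconstructed: Anran e could go back to *a or *e; Zotor i could go back to *e or *i — the one source consistent with every daughter is *e.
Verify the candidate proto-form against each daughter:
Anran: *niakeb
  niakeb → niekeb   [vowel merger]
  niekeb (rule 2 does not apply)
  niekeb (rule 3 does not apply)
  niekeb → niekep   [final devoicing]
  giving Anran niekep.
Zotor: *niakeb > niakib > niasib  (by vowel merger, palatalisation)
No other proto-form is consistent with every reflex, so the reconstruction is *niakeb.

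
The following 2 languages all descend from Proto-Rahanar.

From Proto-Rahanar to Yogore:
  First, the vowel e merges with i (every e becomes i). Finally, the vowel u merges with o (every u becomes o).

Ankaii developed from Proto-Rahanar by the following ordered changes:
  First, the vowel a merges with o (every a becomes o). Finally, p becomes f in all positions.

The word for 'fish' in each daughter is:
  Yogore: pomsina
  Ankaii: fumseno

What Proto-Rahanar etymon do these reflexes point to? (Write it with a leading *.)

*pumsena

Position 2: Yogore has o, Ankaii has u. Ankaii preserves u here (none of its changes turn any other segment into u), so the proto-segment is *u.
Position 7: Yogore has a, Ankaii has o. Yogore preserves a here (none of its changes turn any other segment into a), so the proto-segment is *a.
This points to *pumsena. Verify forward in each daughter:
Yogore: start from *pumsena.
  rule 1 (vowel merger): pumsena → pumsina
  rule 2 (vowel merger): pumsina → pomsina
  ⇒ Yogore pomsina
Ankaii: start from *pumsena.
  rule 1 (vowel merger): pumsena → pumseno
  rule 2 (unconditioned shift): pumseno → fumseno
  ⇒ Ankaii fumseno
No other proto-form is consistent with every reflex, so the reconstruction is *pumsena.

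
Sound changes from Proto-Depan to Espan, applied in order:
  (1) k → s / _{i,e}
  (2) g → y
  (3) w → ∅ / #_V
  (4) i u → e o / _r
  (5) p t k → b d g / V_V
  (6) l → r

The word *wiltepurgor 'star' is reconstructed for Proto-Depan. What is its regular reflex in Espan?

irteboryor

Espan: start from *wiltepurgor.
  rule 1: no change — wiltepurgor
  rule 2 (unconditioned shift): wiltepurgor → wiltepuryor
  rule 3 (glide loss): wiltepuryor → iltepuryor
  rule 4 (pre-rhotic lowering): iltepuryor → ilteporyor
  rule 5 (intervocalic voicing): ilteporyor → ilteboryor
  rule 6 (unconditioned shift): ilteboryor → irteboryor
  ⇒ Espan irteboryor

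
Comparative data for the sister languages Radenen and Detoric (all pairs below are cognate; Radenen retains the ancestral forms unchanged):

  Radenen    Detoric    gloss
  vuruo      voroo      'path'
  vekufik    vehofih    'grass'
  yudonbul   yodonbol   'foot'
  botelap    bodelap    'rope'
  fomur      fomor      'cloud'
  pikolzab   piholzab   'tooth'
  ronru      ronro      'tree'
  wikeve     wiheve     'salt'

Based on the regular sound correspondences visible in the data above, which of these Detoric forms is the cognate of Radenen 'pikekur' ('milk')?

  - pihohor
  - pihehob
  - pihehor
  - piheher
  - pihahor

wikeve ~ wiheve — Radenen k corresponds to Detoric h between vowels (before a front vowel).
vekufik ~ vehofih — Radenen k corresponds to Detoric h between vowels (before a back vowel).
vuruo ~ voroo, fomur ~ fomor — Radenen u corresponds to Detoric o after a consonant, before r.
Applying these to Radenen 'pikekur':
  pikekur → pihekur   (k→h between vowels (before a front vowel))
  pihekur → pihehur   (k→h between vowels (before a back vowel))
  pihehur → pihehor   (u→o after a consonant, before r)
So the Detoric cognate is 'pihehor'.

pihehor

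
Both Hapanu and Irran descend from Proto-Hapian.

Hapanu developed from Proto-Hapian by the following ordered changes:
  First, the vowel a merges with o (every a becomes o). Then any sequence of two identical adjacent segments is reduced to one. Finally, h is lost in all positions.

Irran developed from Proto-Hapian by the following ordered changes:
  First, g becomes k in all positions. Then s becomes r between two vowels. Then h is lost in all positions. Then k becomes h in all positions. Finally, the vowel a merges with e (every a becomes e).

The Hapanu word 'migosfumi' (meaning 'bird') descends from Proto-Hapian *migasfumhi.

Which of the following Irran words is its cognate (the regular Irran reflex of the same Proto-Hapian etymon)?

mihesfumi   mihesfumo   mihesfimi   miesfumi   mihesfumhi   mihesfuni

mihesfumi

Irran: *migasfumhi
  migasfumhi → mikasfumhi   [unconditioned shift]
  mikasfumhi (rule 2 does not apply)
  mikasfumhi → mikasfumi   [h-loss]
  mikasfumi → mihasfumi   [unconditioned shift]
  mihasfumi → mihesfumi   [vowel merger]
  giving Irran mihesfumi.
Only 'mihesfumi' matches the regular Irran development of *migasfumhi.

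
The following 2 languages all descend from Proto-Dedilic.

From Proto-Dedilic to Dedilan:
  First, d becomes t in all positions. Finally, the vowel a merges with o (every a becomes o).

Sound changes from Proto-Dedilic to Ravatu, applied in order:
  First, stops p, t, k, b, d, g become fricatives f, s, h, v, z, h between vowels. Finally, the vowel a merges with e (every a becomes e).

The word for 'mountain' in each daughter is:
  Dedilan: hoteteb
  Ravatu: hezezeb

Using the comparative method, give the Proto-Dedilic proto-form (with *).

Position 2: Dedilan has o, Ravatu has e. Taking the neighbouring segments as reconstructed: Dedilan o could go back to *a or *o; Ravatu e could go back to *a or *e — the one source consistent with every daughter is *a.
Position 3: Dedilan has t, Ravatu has z. Taking the neighbouring segments as reconstructed: Dedilan t could go back to *t or *d; Ravatu z could go back to *d or *z — the one source consistent with every daughter is *d.
Position 5: Dedilan has t, Ravatu has z. Taking the neighbouring segments as reconstructed: Dedilan t could go back to *t or *d; Ravatu z could go back to *d or *z — the one source consistent with every daughter is *d.
Verify the candidate proto-form against each daughter:
Dedilan: *hadedeb
  hadedeb → hateteb   [unconditioned shift]
  hateteb → hoteteb   [vowel merger]
  giving Dedilan hoteteb.
Ravatu: *hadedeb
  hadedeb → hazezeb   [intervocalic lenition]
  hazezeb → hezezeb   [vowel merger]
  giving Ravatu hezezeb.
No other proto-form is consistent with every reflex, so the reconstruction is *hadedeb.

*hadedeb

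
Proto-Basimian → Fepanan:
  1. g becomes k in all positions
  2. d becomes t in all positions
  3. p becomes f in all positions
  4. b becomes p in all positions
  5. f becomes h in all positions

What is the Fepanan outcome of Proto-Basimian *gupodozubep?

kuhotozupeh

Fepanan: *gupodozubep
  gupodozubep → kupodozubep   [unconditioned shift]
  kupodozubep → kupotozubep   [unconditioned shift]
  kupotozubep → kufotozubef   [unconditioned shift]
  kufotozubef → kufotozupef   [unconditioned shift]
  kufotozupef → kuhotozupeh   [unconditioned shift]
  giving Fepanan kuhotozupeh.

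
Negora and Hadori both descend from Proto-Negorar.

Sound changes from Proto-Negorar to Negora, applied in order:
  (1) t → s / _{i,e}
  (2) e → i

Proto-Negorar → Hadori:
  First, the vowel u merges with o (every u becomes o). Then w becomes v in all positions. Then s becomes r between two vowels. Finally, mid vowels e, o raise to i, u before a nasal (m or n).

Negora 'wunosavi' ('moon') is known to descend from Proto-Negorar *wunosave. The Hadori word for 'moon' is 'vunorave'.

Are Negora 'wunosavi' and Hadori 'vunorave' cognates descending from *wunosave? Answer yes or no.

yes

Derive the expected Hadori reflex of *wunosave:
Hadori: *wunosave > wonosave > vonosave > vonorave > vunorave  (by vowel merger, unconditioned shift, rhotacism, pre-nasal raising)
Hadori 'vunorave' matches the regular reflex exactly, so the pair is cognate.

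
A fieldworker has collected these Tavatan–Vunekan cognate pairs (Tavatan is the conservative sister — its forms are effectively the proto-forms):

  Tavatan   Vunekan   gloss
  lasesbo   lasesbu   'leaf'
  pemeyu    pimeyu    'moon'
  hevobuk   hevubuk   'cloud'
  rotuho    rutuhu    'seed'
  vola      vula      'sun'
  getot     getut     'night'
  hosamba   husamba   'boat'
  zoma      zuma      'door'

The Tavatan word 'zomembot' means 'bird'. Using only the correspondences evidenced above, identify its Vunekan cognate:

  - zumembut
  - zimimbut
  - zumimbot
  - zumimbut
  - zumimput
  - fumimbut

zumimbut

zoma ~ zuma — Tavatan o corresponds to Vunekan u after a consonant, before a nasal.
pemeyu ~ pimeyu — Tavatan e corresponds to Vunekan i after a consonant, before a nasal.
rotuho ~ rutuhu, vola ~ vula — Tavatan o corresponds to Vunekan u after a consonant, before a consonant other than r, m, n, p, b, f, v.
Applying these to Tavatan 'zomembot':
  zomembot → zumembot   (o→u after a consonant, before a nasal)
  zumembot → zumimbot   (e→i after a consonant, before a nasal)
  zumimbot → zumimbut   (o→u after a consonant, before a consonant other than r, m, n, p, b, f, v)
So the Vunekan cognate is 'zumimbut'.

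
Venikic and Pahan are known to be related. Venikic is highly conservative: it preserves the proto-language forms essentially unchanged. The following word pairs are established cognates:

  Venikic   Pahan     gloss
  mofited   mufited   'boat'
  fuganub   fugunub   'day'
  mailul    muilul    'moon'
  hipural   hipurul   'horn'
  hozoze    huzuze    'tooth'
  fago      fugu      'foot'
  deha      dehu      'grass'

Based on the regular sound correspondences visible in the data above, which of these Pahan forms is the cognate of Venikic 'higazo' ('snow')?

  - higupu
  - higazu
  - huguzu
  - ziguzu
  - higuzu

hipural ~ hipurul, fago ~ fugu — Venikic a corresponds to Pahan u after a consonant, before a consonant other than r, m, n, p, b, f, v.
fago ~ fugu — Venikic o corresponds to Pahan u word-finally.
Applying these to Venikic 'higazo':
  higazo → higuzo   (a→u after a consonant, before a consonant other than r, m, n, p, b, f, v)
  higuzo → higuzu   (o→u word-finally)
So the Pahan cognate is 'higuzu'.

higuzu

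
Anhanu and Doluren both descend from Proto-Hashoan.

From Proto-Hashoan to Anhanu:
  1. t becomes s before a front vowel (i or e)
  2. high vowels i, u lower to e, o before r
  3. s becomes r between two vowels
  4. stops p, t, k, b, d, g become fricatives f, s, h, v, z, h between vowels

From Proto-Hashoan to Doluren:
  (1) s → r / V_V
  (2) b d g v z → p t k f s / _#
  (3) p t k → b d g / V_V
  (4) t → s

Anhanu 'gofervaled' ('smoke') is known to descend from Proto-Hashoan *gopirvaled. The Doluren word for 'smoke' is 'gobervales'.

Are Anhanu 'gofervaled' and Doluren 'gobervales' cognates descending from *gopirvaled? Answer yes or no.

no

Derive the expected Doluren reflex of *gopirvaled:
Doluren: *gopirvaled
  gopirvaled (rule 1 does not apply)
  gopirvaled → gopirvalet   [final devoicing]
  gopirvalet → gobirvalet   [intervocalic voicing]
  gobirvalet → gobirvales   [unconditioned shift]
  giving Doluren gobirvales.
The regular Doluren reflex would be 'gobirvales', but the attested form is 'gobervales'. The correspondence is irregular, so they are not cognates (the Doluren form has a different source).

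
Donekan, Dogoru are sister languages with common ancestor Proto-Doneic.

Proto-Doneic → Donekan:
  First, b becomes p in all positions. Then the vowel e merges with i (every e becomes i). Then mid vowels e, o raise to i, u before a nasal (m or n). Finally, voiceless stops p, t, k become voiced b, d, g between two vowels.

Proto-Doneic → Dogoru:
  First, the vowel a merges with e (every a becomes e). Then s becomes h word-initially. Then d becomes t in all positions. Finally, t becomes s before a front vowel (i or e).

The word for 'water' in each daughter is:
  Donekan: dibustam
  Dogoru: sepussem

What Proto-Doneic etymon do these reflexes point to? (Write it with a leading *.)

*depustam

Position 2: Donekan has i, Dogoru has e. Taking the neighbouring segments as reconstructed: Donekan i could go back to *e or *i; Dogoru e could go back to *a or *e — the one source consistent with every daughter is *e.
Position 6: Donekan has t, Dogoru has s. Donekan preserves t here (none of its changes turn any other segment into t), so the proto-segment is *t.
Position 3: Donekan has b, Dogoru has p. Dogoru preserves p here (none of its changes turn any other segment into p), so the proto-segment is *p.
Continuing position by position gives *depustam; check it forward:
Donekan: *depustam > dipustam > dibustam  (by vowel merger, intervocalic voicing)
Dogoru: *depustam
  depustam → depustem   [vowel merger]
  depustem (rule 2 does not apply)
  depustem → tepustem   [unconditioned shift]
  tepustem → sepussem   [palatalisation]
  giving Dogoru sepussem.
Only *depustam yields all of Donekan dibustam, Dogoru sepussem.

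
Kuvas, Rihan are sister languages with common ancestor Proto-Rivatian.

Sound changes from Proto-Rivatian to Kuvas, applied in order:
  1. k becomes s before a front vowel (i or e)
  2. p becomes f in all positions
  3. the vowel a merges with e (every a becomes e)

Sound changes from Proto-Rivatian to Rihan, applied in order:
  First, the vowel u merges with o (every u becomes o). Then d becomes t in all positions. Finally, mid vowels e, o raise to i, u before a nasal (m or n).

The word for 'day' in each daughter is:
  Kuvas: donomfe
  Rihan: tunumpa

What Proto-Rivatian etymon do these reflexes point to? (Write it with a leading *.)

Position 1: Kuvas has d, Rihan has t. Kuvas preserves d here (none of its changes turn any other segment into d), so the proto-segment is *d.
Position 2: Kuvas has o, Rihan has u. Kuvas preserves o here (none of its changes turn any other segment into o), so the proto-segment is *o.
Verify the candidate proto-form against each daughter:
Kuvas: *donompa > donomfa > donomfe  (by unconditioned shift, vowel merger)
Rihan: *donompa > tonompa > tunumpa  (by unconditioned shift, pre-nasal raising)
*donompa is the unique common source.

*donompa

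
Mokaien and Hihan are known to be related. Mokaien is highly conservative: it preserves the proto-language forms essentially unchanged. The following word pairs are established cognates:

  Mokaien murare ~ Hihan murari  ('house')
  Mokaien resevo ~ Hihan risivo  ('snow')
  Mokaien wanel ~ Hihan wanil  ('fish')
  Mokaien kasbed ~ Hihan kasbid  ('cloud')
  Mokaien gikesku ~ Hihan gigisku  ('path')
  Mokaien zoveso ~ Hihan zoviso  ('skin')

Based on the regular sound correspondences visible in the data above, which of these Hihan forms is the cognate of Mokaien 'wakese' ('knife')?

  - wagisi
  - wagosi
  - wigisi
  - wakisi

gikesku ~ gigisku — Mokaien k corresponds to Hihan g between vowels (before a front vowel).
resevo ~ risivo, wanel ~ wanil — Mokaien e corresponds to Hihan i after a consonant, before a consonant other than r, m, n, p, b, f, v.
murare ~ murari — Mokaien e corresponds to Hihan i word-finally.
Applying these to Mokaien 'wakese':
  wakese → wagese   (k→g between vowels (before a front vowel))
  wagese → wagise   (e→i after a consonant, before a consonant other than r, m, n, p, b, f, v)
  wagise → wagisi   (e→i word-finally)
So the Hihan cognate is 'wagisi'.

wagisi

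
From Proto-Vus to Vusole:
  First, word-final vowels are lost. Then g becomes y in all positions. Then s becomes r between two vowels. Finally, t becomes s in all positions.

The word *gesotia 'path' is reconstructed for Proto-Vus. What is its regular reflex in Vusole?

Vusole: *gesotia
  gesotia → gesoti   [apocope]
  gesoti → yesoti   [unconditioned shift]
  yesoti → yeroti   [rhotacism]
  yeroti → yerosi   [unconditioned shift]
  giving Vusole yerosi.

yerosi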